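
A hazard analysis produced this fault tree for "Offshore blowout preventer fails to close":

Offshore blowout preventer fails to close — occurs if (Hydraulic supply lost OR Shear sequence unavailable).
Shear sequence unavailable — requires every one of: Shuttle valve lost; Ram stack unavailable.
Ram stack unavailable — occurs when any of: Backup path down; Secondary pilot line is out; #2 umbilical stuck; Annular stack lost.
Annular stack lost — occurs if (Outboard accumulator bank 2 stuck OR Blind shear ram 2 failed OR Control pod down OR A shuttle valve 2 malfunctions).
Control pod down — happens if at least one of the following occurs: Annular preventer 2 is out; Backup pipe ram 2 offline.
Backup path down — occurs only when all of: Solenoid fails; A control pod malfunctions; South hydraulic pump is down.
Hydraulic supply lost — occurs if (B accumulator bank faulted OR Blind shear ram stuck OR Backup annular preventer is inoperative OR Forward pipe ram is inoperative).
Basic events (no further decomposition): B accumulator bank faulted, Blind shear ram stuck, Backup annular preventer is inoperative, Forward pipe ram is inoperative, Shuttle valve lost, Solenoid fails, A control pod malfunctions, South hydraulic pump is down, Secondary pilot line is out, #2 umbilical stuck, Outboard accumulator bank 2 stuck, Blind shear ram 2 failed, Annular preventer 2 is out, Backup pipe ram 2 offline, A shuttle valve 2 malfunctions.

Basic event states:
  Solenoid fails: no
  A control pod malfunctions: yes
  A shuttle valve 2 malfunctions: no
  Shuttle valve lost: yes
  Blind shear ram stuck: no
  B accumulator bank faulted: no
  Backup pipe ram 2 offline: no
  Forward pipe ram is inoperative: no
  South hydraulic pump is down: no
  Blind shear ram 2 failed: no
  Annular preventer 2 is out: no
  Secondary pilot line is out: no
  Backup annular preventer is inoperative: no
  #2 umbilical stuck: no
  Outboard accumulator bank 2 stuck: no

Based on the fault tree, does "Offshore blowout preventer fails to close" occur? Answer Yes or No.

No

Hydraulic supply lost [OR]: B accumulator bank faulted=not, Blind shear ram stuck=not, Backup annular preventer is inoperative=not, Forward pipe ram is inoperative=not → no input occurs → does not occur.
Backup path down [AND]: Solenoid fails=not, A control pod malfunctions=occurs, South hydraulic pump is down=not → not all inputs occur → does not occur.
Control pod down [OR]: Annular preventer 2 is out=not, Backup pipe ram 2 offline=not → no input occurs → does not occur.
Annular stack lost [OR]: Outboard accumulator bank 2 stuck=not, Blind shear ram 2 failed=not, Control pod down=not, A shuttle valve 2 malfunctions=not → no input occurs → does not occur.
Ram stack unavailable [OR]: Backup path down=not, Secondary pilot line is out=not, #2 umbilical stuck=not, Annular stack lost=not → no input occurs → does not occur.
Shear sequence unavailable [AND]: Shuttle valve lost=occurs, Ram stack unavailable=not → not all inputs occur → does not occur.
Offshore blowout preventer fails to close [OR]: Hydraulic supply lost=not, Shear sequence unavailable=not → no input occurs → does not occur.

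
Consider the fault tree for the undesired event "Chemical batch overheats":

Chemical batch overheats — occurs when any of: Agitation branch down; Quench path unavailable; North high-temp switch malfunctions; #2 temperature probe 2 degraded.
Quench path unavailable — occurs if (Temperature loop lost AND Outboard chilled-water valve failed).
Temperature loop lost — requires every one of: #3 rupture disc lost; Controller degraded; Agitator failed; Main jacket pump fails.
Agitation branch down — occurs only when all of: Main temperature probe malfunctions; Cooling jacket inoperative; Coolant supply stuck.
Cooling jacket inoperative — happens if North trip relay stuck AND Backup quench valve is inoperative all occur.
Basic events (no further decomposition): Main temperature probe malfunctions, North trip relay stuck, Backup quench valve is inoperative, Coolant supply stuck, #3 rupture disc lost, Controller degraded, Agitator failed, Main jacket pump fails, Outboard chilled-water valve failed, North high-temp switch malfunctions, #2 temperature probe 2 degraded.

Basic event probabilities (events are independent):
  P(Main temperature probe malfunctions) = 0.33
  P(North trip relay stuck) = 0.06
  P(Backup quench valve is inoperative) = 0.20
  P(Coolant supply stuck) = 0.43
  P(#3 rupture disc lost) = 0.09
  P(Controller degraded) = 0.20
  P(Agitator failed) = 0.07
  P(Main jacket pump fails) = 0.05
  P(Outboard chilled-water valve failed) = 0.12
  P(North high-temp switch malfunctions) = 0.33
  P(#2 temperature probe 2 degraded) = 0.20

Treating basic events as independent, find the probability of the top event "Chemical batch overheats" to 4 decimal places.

P(Cooling jacket inoperative) [AND] = 0.06 × 0.20 = 0.012000
P(Agitation branch down) [AND] = 0.33 × 0.012000 × 0.43 = 0.001703
P(Temperature loop lost) [AND] = 0.09 × 0.20 × 0.07 × 0.05 = 0.000063
P(Quench path unavailable) [AND] = 0.000063 × 0.12 = 0.000008
P(Chemical batch overheats) [OR] = 1 − (1−0.001703) × (1−0.000008) × (1−0.33) × (1−0.20) = 0.464917
Rounded to 4 decimal places: P(Chemical batch overheats) ≈ 0.4649.

0.4649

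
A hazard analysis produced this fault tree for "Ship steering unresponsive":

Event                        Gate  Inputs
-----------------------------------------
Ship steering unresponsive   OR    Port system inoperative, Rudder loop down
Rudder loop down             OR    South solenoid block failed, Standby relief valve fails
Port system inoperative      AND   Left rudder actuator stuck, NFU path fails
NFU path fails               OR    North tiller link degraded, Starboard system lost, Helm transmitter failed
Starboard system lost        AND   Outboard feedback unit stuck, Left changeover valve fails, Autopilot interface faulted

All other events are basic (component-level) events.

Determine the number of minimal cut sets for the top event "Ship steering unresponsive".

5

Starboard system lost [AND]: one cut set from each child combined → 1 × 1 × 1 = 1 cut set(s).
NFU path fails [OR]: union of children's cut sets → 3 cut set(s).
Port system inoperative [AND]: one cut set from each child combined → 1 × 3 = 3 cut set(s).
Rudder loop down [OR]: union of children's cut sets → 2 cut set(s).
Ship steering unresponsive [OR]: union of children's cut sets → 5 cut set(s).
Minimal cut sets: {Left rudder actuator stuck, North tiller link degraded}; {Autopilot interface faulted, Left changeover valve fails, Left rudder actuator stuck, Outboard feedback unit stuck}; {Helm transmitter failed, Left rudder actuator stuck}; {South solenoid block failed}; {Standby relief valve fails}.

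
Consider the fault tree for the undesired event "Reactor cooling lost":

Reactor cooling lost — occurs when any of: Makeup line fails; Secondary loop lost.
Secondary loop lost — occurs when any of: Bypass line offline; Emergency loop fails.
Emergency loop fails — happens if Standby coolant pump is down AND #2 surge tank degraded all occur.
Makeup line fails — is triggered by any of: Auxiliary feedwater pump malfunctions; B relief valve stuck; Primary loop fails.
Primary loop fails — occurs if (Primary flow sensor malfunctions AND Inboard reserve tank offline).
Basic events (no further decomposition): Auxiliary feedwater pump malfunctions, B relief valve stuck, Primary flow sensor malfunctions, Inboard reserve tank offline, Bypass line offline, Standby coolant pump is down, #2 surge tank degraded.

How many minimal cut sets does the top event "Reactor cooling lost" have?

Primary loop fails [AND]: one cut set from each child combined → 1 × 1 = 1 cut set(s).
Makeup line fails [OR]: union of children's cut sets → 3 cut set(s).
Emergency loop fails [AND]: one cut set from each child combined → 1 × 1 = 1 cut set(s).
Secondary loop lost [OR]: union of children's cut sets → 2 cut set(s).
Reactor cooling lost [OR]: union of children's cut sets → 5 cut set(s).
Minimal cut sets: {Auxiliary feedwater pump malfunctions}; {B relief valve stuck}; {Inboard reserve tank offline, Primary flow sensor malfunctions}; {Bypass line offline}; {#2 surge tank degraded, Standby coolant pump is down}.

5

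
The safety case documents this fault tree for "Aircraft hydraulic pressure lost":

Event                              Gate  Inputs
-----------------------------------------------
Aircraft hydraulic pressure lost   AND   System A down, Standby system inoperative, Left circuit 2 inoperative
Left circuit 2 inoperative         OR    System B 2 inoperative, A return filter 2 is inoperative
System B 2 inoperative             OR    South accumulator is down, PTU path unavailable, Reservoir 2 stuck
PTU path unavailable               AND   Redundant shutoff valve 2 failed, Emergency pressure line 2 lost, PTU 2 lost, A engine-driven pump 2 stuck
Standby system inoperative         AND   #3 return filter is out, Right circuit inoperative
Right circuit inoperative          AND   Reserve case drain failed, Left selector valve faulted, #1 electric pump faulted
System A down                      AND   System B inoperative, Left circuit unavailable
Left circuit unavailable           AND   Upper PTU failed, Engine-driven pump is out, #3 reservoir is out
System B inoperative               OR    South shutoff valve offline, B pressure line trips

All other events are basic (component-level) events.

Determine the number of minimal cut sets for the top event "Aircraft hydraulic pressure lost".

System B inoperative [OR]: union of children's cut sets → 2 cut set(s).
Left circuit unavailable [AND]: one cut set from each child combined → 1 × 1 × 1 = 1 cut set(s).
System A down [AND]: one cut set from each child combined → 2 × 1 = 2 cut set(s).
Right circuit inoperative [AND]: one cut set from each child combined → 1 × 1 × 1 = 1 cut set(s).
Standby system inoperative [AND]: one cut set from each child combined → 1 × 1 = 1 cut set(s).
PTU path unavailable [AND]: one cut set from each child combined → 1 × 1 × 1 × 1 = 1 cut set(s).
System B 2 inoperative [OR]: union of children's cut sets → 3 cut set(s).
Left circuit 2 inoperative [OR]: union of children's cut sets → 4 cut set(s).
Aircraft hydraulic pressure lost [AND]: one cut set from each child combined → 2 × 1 × 4 = 8 cut set(s).
Minimal cut sets: {#1 electric pump faulted, #3 reservoir is out, #3 return filter is out, Engine-driven pump is out, Left selector valve faulted, Reserve case drain failed, South accumulator is down, South shutoff valve offline, Upper PTU failed}; {#1 electric pump faulted, #3 reservoir is out, #3 return filter is out, A engine-driven pump 2 stuck, Emergency pressure line 2 lost, Engine-driven pump is out, Left selector valve faulted, PTU 2 lost, Redundant shutoff valve 2 failed, Reserve case drain failed, South shutoff valve offline, Upper PTU failed}; {#1 electric pump faulted, #3 reservoir is out, #3 return filter is out, Engine-driven pump is out, Left selector valve faulted, Reserve case drain failed, Reservoir 2 stuck, South shutoff valve offline, Upper PTU failed}; {#1 electric pump faulted, #3 reservoir is out, #3 return filter is out, A return filter 2 is inoperative, Engine-driven pump is out, Left selector valve faulted, Reserve case drain failed, South shutoff valve offline, Upper PTU failed}; {#1 electric pump faulted, #3 reservoir is out, #3 return filter is out, B pressure line trips, Engine-driven pump is out, Left selector valve faulted, Reserve case drain failed, South accumulator is down, Upper PTU failed}; {#1 electric pump faulted, #3 reservoir is out, #3 return filter is out, A engine-driven pump 2 stuck, B pressure line trips, Emergency pressure line 2 lost, Engine-driven pump is out, Left selector valve faulted, PTU 2 lost, Redundant shutoff valve 2 failed, Reserve case drain failed, Upper PTU failed}; {#1 electric pump faulted, #3 reservoir is out, #3 return filter is out, B pressure line trips, Engine-driven pump is out, Left selector valve faulted, Reserve case drain failed, Reservoir 2 stuck, Upper PTU failed}; {#1 electric pump faulted, #3 reservoir is out, #3 return filter is out, A return filter 2 is inoperative, B pressure line trips, Engine-driven pump is out, Left selector valve faulted, Reserve case drain failed, Upper PTU failed}.

8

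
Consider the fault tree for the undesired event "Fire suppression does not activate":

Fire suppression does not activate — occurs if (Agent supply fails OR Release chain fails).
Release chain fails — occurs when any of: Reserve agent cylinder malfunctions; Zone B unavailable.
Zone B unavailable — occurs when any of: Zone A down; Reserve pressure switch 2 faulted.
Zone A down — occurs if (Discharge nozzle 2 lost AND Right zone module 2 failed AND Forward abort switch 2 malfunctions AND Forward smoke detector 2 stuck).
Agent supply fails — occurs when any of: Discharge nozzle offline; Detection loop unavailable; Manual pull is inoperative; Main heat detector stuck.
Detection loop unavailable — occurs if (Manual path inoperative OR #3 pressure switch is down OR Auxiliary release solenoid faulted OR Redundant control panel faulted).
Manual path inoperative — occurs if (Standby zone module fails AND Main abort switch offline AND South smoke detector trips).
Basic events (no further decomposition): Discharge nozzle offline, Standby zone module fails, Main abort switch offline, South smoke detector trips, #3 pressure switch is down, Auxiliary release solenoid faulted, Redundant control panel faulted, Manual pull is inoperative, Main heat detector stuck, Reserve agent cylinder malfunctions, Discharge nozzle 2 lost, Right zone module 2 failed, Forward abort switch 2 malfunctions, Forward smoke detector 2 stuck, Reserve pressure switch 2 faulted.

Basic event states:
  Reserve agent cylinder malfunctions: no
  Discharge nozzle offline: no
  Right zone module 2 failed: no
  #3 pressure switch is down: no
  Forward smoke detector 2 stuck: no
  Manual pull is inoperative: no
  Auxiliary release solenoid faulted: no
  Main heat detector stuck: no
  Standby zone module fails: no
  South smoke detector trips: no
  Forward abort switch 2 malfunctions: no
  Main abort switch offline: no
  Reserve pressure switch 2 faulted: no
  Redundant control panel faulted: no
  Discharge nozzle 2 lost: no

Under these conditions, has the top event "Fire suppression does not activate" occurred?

No

Manual path inoperative [AND]: Standby zone module fails=not, Main abort switch offline=not, South smoke detector trips=not → not all inputs occur → does not occur.
Detection loop unavailable [OR]: Manual path inoperative=not, #3 pressure switch is down=not, Auxiliary release solenoid faulted=not, Redundant control panel faulted=not → no input occurs → does not occur.
Agent supply fails [OR]: Discharge nozzle offline=not, Detection loop unavailable=not, Manual pull is inoperative=not, Main heat detector stuck=not → no input occurs → does not occur.
Zone A down [AND]: Discharge nozzle 2 lost=not, Right zone module 2 failed=not, Forward abort switch 2 malfunctions=not, Forward smoke detector 2 stuck=not → not all inputs occur → does not occur.
Zone B unavailable [OR]: Zone A down=not, Reserve pressure switch 2 faulted=not → no input occurs → does not occur.
Release chain fails [OR]: Reserve agent cylinder malfunctions=not, Zone B unavailable=not → no input occurs → does not occur.
Fire suppression does not activate [OR]: Agent supply fails=not, Release chain fails=not → no input occurs → does not occur.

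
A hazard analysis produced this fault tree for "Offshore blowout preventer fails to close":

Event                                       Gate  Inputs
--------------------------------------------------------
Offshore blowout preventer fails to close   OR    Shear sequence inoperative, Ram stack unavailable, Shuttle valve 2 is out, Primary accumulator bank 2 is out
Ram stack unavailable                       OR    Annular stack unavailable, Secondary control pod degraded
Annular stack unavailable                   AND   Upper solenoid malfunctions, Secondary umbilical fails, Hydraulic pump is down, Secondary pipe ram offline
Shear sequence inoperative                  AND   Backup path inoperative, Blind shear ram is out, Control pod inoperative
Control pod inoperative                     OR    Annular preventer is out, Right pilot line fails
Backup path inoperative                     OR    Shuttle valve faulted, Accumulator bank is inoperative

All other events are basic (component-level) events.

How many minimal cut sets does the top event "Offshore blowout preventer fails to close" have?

8

Backup path inoperative [OR]: union of children's cut sets → 2 cut set(s).
Control pod inoperative [OR]: union of children's cut sets → 2 cut set(s).
Shear sequence inoperative [AND]: one cut set from each child combined → 2 × 1 × 2 = 4 cut set(s).
Annular stack unavailable [AND]: one cut set from each child combined → 1 × 1 × 1 × 1 = 1 cut set(s).
Ram stack unavailable [OR]: union of children's cut sets → 2 cut set(s).
Offshore blowout preventer fails to close [OR]: union of children's cut sets → 8 cut set(s).
Minimal cut sets: {Annular preventer is out, Blind shear ram is out, Shuttle valve faulted}; {Blind shear ram is out, Right pilot line fails, Shuttle valve faulted}; {Accumulator bank is inoperative, Annular preventer is out, Blind shear ram is out}; {Accumulator bank is inoperative, Blind shear ram is out, Right pilot line fails}; {Hydraulic pump is down, Secondary pipe ram offline, Secondary umbilical fails, Upper solenoid malfunctions}; {Secondary control pod degraded}; {Shuttle valve 2 is out}; {Primary accumulator bank 2 is out}.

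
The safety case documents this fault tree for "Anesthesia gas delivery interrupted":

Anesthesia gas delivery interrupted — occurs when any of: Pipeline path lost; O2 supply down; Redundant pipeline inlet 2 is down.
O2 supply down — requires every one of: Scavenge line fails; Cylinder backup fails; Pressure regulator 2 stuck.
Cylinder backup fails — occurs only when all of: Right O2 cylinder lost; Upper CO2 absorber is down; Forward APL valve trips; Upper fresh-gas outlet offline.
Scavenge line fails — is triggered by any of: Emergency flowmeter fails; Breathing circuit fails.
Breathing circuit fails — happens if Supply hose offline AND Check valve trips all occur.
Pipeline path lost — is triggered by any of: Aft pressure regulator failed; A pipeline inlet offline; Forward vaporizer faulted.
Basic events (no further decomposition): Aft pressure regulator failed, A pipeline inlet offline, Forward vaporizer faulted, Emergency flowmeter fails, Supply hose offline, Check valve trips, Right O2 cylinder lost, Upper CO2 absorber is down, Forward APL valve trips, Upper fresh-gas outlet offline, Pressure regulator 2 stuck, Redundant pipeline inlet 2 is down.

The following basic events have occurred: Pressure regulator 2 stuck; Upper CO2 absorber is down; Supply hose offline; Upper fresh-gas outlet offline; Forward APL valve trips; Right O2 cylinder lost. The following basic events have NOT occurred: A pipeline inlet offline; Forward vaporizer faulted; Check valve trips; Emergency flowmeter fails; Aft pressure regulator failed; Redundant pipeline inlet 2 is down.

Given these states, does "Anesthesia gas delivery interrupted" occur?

Pipeline path lost [OR]: Aft pressure regulator failed=not, A pipeline inlet offline=not, Forward vaporizer faulted=not → no input occurs → does not occur.
Breathing circuit fails [AND]: Supply hose offline=occurs, Check valve trips=not → not all inputs occur → does not occur.
Scavenge line fails [OR]: Emergency flowmeter fails=not, Breathing circuit fails=not → no input occurs → does not occur.
Cylinder backup fails [AND]: Right O2 cylinder lost=occurs, Upper CO2 absorber is down=occurs, Forward APL valve trips=occurs, Upper fresh-gas outlet offline=occurs → all inputs occur → occurs.
O2 supply down [AND]: Scavenge line fails=not, Cylinder backup fails=occurs, Pressure regulator 2 stuck=occurs → not all inputs occur → does not occur.
Anesthesia gas delivery interrupted [OR]: Pipeline path lost=not, O2 supply down=not, Redundant pipeline inlet 2 is down=not → no input occurs → does not occur.

No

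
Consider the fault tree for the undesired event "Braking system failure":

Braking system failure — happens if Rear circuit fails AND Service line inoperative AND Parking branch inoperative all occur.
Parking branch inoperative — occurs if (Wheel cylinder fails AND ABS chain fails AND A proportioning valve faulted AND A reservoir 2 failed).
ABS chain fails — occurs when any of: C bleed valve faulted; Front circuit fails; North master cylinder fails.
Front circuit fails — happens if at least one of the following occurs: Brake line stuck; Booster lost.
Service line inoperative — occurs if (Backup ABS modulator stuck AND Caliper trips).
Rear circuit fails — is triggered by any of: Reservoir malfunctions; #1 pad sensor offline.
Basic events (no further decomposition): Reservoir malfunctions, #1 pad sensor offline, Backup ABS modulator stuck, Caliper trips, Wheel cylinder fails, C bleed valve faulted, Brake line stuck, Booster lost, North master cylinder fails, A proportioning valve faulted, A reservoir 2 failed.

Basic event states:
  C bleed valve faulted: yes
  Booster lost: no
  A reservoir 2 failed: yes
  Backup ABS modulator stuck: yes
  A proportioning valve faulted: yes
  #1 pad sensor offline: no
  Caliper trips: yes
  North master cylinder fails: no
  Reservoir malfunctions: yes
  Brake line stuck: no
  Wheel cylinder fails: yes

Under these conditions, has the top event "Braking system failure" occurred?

Rear circuit fails [OR]: Reservoir malfunctions=occurs, #1 pad sensor offline=not → at least one input occurs → occurs.
Service line inoperative [AND]: Backup ABS modulator stuck=occurs, Caliper trips=occurs → all inputs occur → occurs.
Front circuit fails [OR]: Brake line stuck=not, Booster lost=not → no input occurs → does not occur.
ABS chain fails [OR]: C bleed valve faulted=occurs, Front circuit fails=not, North master cylinder fails=not → at least one input occurs → occurs.
Parking branch inoperative [AND]: Wheel cylinder fails=occurs, ABS chain fails=occurs, A proportioning valve faulted=occurs, A reservoir 2 failed=occurs → all inputs occur → occurs.
Braking system failure [AND]: Rear circuit fails=occurs, Service line inoperative=occurs, Parking branch inoperative=occurs → all inputs occur → occurs.

Yes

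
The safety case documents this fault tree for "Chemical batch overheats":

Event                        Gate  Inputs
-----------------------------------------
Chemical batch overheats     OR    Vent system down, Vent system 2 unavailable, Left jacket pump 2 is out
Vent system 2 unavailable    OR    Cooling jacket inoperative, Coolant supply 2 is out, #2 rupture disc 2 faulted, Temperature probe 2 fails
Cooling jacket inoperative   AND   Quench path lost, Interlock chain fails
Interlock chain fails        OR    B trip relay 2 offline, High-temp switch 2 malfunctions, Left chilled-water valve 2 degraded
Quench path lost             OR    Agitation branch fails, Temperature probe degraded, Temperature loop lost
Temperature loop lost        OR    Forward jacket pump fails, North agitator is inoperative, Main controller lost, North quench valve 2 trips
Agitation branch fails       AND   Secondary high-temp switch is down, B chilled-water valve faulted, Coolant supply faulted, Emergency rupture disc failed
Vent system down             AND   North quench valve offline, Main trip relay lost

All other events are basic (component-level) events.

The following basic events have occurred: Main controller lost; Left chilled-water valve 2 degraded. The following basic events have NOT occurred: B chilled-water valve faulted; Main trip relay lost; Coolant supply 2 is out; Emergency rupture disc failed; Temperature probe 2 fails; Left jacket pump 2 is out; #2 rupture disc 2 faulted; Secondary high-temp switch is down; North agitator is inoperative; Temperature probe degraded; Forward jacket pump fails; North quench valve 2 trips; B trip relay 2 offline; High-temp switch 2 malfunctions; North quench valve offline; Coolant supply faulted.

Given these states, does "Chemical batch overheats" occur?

Vent system down [AND]: North quench valve offline=not, Main trip relay lost=not → not all inputs occur → does not occur.
Agitation branch fails [AND]: Secondary high-temp switch is down=not, B chilled-water valve faulted=not, Coolant supply faulted=not, Emergency rupture disc failed=not → not all inputs occur → does not occur.
Temperature loop lost [OR]: Forward jacket pump fails=not, North agitator is inoperative=not, Main controller lost=occurs, North quench valve 2 trips=not → at least one input occurs → occurs.
Quench path lost [OR]: Agitation branch fails=not, Temperature probe degraded=not, Temperature loop lost=occurs → at least one input occurs → occurs.
Interlock chain fails [OR]: B trip relay 2 offline=not, High-temp switch 2 malfunctions=not, Left chilled-water valve 2 degraded=occurs → at least one input occurs → occurs.
Cooling jacket inoperative [AND]: Quench path lost=occurs, Interlock chain fails=occurs → all inputs occur → occurs.
Vent system 2 unavailable [OR]: Cooling jacket inoperative=occurs, Coolant supply 2 is out=not, #2 rupture disc 2 faulted=not, Temperature probe 2 fails=not → at least one input occurs → occurs.
Chemical batch overheats [OR]: Vent system down=not, Vent system 2 unavailable=occurs, Left jacket pump 2 is out=not → at least one input occurs → occurs.

Yes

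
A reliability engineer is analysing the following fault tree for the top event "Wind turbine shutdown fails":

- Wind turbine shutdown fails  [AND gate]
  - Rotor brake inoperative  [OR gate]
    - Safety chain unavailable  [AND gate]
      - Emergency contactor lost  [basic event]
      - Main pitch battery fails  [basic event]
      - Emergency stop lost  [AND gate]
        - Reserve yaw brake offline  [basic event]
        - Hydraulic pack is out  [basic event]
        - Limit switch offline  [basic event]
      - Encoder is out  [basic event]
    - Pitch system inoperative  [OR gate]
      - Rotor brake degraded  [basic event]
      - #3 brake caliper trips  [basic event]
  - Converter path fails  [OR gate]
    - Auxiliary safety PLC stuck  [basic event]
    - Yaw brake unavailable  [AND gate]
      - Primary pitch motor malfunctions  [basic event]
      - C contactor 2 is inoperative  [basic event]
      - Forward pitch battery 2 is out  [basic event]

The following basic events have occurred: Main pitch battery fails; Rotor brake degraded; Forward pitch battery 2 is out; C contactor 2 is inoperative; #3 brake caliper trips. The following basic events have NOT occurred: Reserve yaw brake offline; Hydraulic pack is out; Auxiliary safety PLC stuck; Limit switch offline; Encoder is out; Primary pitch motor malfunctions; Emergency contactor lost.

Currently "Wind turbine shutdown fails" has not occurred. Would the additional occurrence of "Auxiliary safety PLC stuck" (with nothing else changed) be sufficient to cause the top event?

Yes

Counterfactual: set "Auxiliary safety PLC stuck" to occurred.
Emergency stop lost [AND]: Reserve yaw brake offline=not, Hydraulic pack is out=not, Limit switch offline=not → not all inputs occur → does not occur.
Safety chain unavailable [AND]: Emergency contactor lost=not, Main pitch battery fails=occurs, Emergency stop lost=not, Encoder is out=not → not all inputs occur → does not occur.
Pitch system inoperative [OR]: Rotor brake degraded=occurs, #3 brake caliper trips=occurs → at least one input occurs → occurs.
Rotor brake inoperative [OR]: Safety chain unavailable=not, Pitch system inoperative=occurs → at least one input occurs → occurs.
Yaw brake unavailable [AND]: Primary pitch motor malfunctions=not, C contactor 2 is inoperative=occurs, Forward pitch battery 2 is out=occurs → not all inputs occur → does not occur.
Converter path fails [OR]: Auxiliary safety PLC stuck=occurs, Yaw brake unavailable=not → at least one input occurs → occurs.
Wind turbine shutdown fails [AND]: Rotor brake inoperative=occurs, Converter path fails=occurs → all inputs occur → occurs.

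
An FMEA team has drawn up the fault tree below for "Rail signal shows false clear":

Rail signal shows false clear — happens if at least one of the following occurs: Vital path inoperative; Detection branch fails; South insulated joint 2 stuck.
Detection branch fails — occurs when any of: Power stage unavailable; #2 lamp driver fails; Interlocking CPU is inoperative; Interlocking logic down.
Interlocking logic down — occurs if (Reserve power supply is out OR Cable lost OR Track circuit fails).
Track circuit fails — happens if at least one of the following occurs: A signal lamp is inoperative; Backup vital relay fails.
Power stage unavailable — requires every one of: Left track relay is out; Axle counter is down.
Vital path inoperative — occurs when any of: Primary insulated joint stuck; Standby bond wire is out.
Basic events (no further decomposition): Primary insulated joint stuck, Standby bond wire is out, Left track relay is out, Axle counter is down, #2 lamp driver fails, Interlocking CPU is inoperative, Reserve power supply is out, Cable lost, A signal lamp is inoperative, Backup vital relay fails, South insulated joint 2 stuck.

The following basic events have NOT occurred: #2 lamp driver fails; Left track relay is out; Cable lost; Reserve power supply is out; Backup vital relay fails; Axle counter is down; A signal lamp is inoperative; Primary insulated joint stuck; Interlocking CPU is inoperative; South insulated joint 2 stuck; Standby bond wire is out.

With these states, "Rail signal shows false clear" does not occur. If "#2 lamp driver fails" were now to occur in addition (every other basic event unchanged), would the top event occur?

Yes

Counterfactual: set "#2 lamp driver fails" to occurred.
Vital path inoperative [OR]: Primary insulated joint stuck=not, Standby bond wire is out=not → no input occurs → does not occur.
Power stage unavailable [AND]: Left track relay is out=not, Axle counter is down=not → not all inputs occur → does not occur.
Track circuit fails [OR]: A signal lamp is inoperative=not, Backup vital relay fails=not → no input occurs → does not occur.
Interlocking logic down [OR]: Reserve power supply is out=not, Cable lost=not, Track circuit fails=not → no input occurs → does not occur.
Detection branch fails [OR]: Power stage unavailable=not, #2 lamp driver fails=occurs, Interlocking CPU is inoperative=not, Interlocking logic down=not → at least one input occurs → occurs.
Rail signal shows false clear [OR]: Vital path inoperative=not, Detection branch fails=occurs, South insulated joint 2 stuck=not → at least one input occurs → occurs.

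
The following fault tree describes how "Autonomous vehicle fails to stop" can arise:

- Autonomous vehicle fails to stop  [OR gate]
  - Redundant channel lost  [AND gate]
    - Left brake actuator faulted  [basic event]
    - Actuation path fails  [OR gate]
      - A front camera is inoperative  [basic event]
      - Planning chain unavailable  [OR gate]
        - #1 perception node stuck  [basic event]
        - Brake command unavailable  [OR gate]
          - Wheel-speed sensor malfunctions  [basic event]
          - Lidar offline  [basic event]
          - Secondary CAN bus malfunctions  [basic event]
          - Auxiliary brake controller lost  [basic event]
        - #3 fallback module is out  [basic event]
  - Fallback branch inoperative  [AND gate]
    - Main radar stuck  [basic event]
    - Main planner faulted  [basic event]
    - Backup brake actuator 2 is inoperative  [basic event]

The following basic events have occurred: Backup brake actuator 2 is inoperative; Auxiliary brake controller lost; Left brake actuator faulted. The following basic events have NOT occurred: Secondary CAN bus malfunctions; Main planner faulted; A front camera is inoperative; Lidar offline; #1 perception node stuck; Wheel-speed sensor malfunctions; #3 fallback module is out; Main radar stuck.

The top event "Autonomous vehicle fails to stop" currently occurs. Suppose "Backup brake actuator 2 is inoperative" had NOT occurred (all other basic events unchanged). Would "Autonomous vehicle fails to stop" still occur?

Counterfactual: set "Backup brake actuator 2 is inoperative" to not occurred.
Brake command unavailable [OR]: Wheel-speed sensor malfunctions=not, Lidar offline=not, Secondary CAN bus malfunctions=not, Auxiliary brake controller lost=occurs → at least one input occurs → occurs.
Planning chain unavailable [OR]: #1 perception node stuck=not, Brake command unavailable=occurs, #3 fallback module is out=not → at least one input occurs → occurs.
Actuation path fails [OR]: A front camera is inoperative=not, Planning chain unavailable=occurs → at least one input occurs → occurs.
Redundant channel lost [AND]: Left brake actuator faulted=occurs, Actuation path fails=occurs → all inputs occur → occurs.
Fallback branch inoperative [AND]: Main radar stuck=not, Main planner faulted=not, Backup brake actuator 2 is inoperative=not → not all inputs occur → does not occur.
Autonomous vehicle fails to stop [OR]: Redundant channel lost=occurs, Fallback branch inoperative=not → at least one input occurs → occurs.

Yes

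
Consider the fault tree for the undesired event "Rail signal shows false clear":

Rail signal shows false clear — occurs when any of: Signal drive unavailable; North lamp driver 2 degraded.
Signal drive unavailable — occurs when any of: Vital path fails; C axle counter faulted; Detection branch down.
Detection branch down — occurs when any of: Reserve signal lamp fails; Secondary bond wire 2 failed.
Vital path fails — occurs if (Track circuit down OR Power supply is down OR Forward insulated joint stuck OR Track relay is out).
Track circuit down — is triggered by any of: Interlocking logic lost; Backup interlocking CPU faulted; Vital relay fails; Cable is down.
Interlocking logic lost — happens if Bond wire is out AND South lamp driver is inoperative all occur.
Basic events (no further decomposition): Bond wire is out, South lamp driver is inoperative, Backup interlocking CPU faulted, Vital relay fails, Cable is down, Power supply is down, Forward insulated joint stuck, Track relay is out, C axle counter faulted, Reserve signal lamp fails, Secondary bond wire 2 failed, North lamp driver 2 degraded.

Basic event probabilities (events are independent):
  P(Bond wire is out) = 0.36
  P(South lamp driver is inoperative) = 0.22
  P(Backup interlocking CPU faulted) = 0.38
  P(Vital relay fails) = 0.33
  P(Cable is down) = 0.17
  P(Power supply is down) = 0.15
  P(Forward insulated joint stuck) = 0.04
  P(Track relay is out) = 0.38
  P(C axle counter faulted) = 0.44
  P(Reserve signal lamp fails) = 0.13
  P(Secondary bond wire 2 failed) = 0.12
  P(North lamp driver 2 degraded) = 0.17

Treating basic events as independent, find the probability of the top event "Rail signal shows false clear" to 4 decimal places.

0.9428

P(Interlocking logic lost) [AND] = 0.36 × 0.22 = 0.079200
P(Track circuit down) [OR] = 1 − (1−0.079200) × (1−0.38) × (1−0.33) × (1−0.17) = 0.682525
P(Vital path fails) [OR] = 1 − (1−0.682525) × (1−0.15) × (1−0.04) × (1−0.38) = 0.839383
P(Detection branch down) [OR] = 1 − (1−0.13) × (1−0.12) = 0.234400
P(Signal drive unavailable) [OR] = 1 − (1−0.839383) × (1−0.44) × (1−0.234400) = 0.931138
P(Rail signal shows false clear) [OR] = 1 − (1−0.931138) × (1−0.17) = 0.942845
Rounded to 4 decimal places: P(Rail signal shows false clear) ≈ 0.9428.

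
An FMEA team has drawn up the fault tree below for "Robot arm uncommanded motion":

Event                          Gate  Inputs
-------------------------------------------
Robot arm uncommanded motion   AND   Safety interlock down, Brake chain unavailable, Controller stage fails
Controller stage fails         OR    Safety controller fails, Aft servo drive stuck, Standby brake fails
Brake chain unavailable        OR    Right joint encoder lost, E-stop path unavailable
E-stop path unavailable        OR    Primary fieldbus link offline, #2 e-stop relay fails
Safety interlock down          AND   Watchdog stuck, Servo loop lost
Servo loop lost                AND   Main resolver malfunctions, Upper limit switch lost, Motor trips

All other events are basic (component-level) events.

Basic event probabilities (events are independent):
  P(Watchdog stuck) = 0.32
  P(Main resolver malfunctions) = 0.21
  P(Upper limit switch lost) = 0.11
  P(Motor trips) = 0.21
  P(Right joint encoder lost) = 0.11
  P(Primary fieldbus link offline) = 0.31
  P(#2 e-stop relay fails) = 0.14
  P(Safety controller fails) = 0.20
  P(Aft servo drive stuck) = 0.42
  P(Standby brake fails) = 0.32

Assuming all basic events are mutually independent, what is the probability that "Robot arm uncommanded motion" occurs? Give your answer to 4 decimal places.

P(Servo loop lost) [AND] = 0.21 × 0.11 × 0.21 = 0.004851
P(Safety interlock down) [AND] = 0.32 × 0.004851 = 0.001552
P(E-stop path unavailable) [OR] = 1 − (1−0.31) × (1−0.14) = 0.406600
P(Brake chain unavailable) [OR] = 1 − (1−0.11) × (1−0.406600) = 0.471874
P(Controller stage fails) [OR] = 1 − (1−0.20) × (1−0.42) × (1−0.32) = 0.684480
P(Robot arm uncommanded motion) [AND] = 0.001552 × 0.471874 × 0.684480 = 0.000501
Rounded to 4 decimal places: P(Robot arm uncommanded motion) ≈ 0.0005.

0.0005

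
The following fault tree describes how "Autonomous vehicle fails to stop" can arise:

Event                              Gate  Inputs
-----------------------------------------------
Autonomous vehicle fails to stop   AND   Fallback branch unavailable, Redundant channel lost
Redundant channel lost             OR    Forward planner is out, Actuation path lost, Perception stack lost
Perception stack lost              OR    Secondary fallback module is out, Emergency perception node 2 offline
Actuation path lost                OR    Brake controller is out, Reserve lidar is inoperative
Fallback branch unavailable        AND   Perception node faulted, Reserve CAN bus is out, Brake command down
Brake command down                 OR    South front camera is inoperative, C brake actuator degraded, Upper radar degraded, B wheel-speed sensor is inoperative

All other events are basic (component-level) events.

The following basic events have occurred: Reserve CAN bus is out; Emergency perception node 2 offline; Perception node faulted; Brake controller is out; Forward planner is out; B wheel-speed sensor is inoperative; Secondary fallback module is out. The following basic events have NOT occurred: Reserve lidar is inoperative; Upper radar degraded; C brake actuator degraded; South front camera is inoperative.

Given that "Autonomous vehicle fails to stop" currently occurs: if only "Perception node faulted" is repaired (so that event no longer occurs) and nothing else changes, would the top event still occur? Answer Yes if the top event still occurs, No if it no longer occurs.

Counterfactual: set "Perception node faulted" to not occurred.
Brake command down [OR]: South front camera is inoperative=not, C brake actuator degraded=not, Upper radar degraded=not, B wheel-speed sensor is inoperative=occurs → at least one input occurs → occurs.
Fallback branch unavailable [AND]: Perception node faulted=not, Reserve CAN bus is out=occurs, Brake command down=occurs → not all inputs occur → does not occur.
Actuation path lost [OR]: Brake controller is out=occurs, Reserve lidar is inoperative=not → at least one input occurs → occurs.
Perception stack lost [OR]: Secondary fallback module is out=occurs, Emergency perception node 2 offline=occurs → at least one input occurs → occurs.
Redundant channel lost [OR]: Forward planner is out=occurs, Actuation path lost=occurs, Perception stack lost=occurs → at least one input occurs → occurs.
Autonomous vehicle fails to stop [AND]: Fallback branch unavailable=not, Redundant channel lost=occurs → not all inputs occur → does not occur.

No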